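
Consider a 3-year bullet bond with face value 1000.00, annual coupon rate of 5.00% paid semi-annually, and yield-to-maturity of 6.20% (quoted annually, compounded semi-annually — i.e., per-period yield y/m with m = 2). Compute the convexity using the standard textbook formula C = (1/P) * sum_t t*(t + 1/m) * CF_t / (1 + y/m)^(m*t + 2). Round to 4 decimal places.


Coupon per period c = face * coupon_rate / m = 25.000000
Periods per year m = 2; per-period yield y/m = 0.031000
Number of cashflows N = 6
Cashflows (t years, CF_t, discount factor 1/(1+y/m)^(m*t), PV):
  t = 0.5000: CF_t = 25.000000, DF = 0.969932, PV = 24.248303
  t = 1.0000: CF_t = 25.000000, DF = 0.940768, PV = 23.519207
  t = 1.5000: CF_t = 25.000000, DF = 0.912481, PV = 22.812034
  t = 2.0000: CF_t = 25.000000, DF = 0.885045, PV = 22.126124
  t = 2.5000: CF_t = 25.000000, DF = 0.858434, PV = 21.460838
  t = 3.0000: CF_t = 1025.000000, DF = 0.832622, PV = 853.437798
Price P = sum_t PV_t = 967.604305
Convexity numerator sum_t t*(t + 1/m) * CF_t / (1+y/m)^(m*t + 2):
  t = 0.5000: term = 11.406017
  t = 1.0000: term = 33.189186
  t = 1.5000: term = 64.382515
  t = 2.0000: term = 104.077780
  t = 2.5000: term = 151.422571
  t = 3.0000: term = 8430.315772
Convexity = (1/P) * sum = 8794.793842 / 967.604305 = 9.089246

Answer: Convexity = 9.0892


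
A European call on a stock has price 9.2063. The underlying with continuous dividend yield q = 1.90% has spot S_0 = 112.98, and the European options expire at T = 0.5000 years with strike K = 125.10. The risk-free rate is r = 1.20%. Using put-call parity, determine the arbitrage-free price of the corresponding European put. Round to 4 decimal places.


Answer: Put price = 21.6462

Derivation:
Put-call parity: C - P = S_0 * exp(-qT) - K * exp(-rT).
S_0 * exp(-qT) = 112.9800 * 0.99054498 = 111.91177212
K * exp(-rT) = 125.1000 * 0.99401796 = 124.35164730
P = C - S*exp(-qT) + K*exp(-rT)
P = 9.2063 - 111.91177212 + 124.35164730 = 21.6462


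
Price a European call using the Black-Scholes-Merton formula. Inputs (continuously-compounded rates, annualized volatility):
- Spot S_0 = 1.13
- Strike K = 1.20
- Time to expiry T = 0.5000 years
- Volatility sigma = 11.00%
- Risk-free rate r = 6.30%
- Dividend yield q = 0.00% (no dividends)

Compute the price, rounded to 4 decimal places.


Answer: Price = 0.0215

Derivation:
d1 = (ln(S/K) + (r - q + 0.5*sigma^2) * T) / (sigma * sqrt(T)) = -0.32885510
d2 = d1 - sigma * sqrt(T) = -0.40663685
exp(-rT) = 0.96899096; exp(-qT) = 1.00000000
C = S_0 * exp(-qT) * N(d1) - K * exp(-rT) * N(d2)
N(d1) = 0.37113261; N(d2) = 0.34213736
C = 1.1300 * 1.00000000 * 0.37113261 - 1.2000 * 0.96899096 * 0.34213736 = 0.0215


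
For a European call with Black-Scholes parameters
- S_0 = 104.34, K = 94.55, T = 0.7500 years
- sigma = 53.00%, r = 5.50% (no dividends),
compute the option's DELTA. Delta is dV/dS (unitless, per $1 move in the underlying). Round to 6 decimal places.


d1 = 0.5340239496; d2 = 0.0750304856
phi(d1) = 0.3459263726; exp(-qT) = 1.0000000000; exp(-rT) = 0.9595892027
N(d1) = 0.7033375178
Delta = exp(-qT) * N(d1) = 1.0000000000 * 0.7033375178 = 0.703338

Answer: Delta = 0.703338


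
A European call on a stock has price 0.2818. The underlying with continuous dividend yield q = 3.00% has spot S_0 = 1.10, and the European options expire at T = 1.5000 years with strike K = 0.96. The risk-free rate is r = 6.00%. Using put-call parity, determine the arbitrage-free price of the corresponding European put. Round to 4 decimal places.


Answer: Put price = 0.1076

Derivation:
Put-call parity: C - P = S_0 * exp(-qT) - K * exp(-rT).
S_0 * exp(-qT) = 1.1000 * 0.95599748 = 1.05159723
K * exp(-rT) = 0.9600 * 0.91393119 = 0.87737394
P = C - S*exp(-qT) + K*exp(-rT)
P = 0.2818 - 1.05159723 + 0.87737394 = 0.1076


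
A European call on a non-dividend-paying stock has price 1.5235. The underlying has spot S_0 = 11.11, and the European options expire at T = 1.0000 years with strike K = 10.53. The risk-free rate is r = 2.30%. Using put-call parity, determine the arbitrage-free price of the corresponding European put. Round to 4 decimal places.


Answer: Put price = 0.7041

Derivation:
Put-call parity: C - P = S_0 * exp(-qT) - K * exp(-rT).
S_0 * exp(-qT) = 11.1100 * 1.00000000 = 11.11000000
K * exp(-rT) = 10.5300 * 0.97726248 = 10.29057395
P = C - S*exp(-qT) + K*exp(-rT)
P = 1.5235 - 11.11000000 + 10.29057395 = 0.7041


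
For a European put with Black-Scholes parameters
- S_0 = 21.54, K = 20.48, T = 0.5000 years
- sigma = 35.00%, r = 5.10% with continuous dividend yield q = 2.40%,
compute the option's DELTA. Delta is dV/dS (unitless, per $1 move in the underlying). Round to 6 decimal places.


Answer: Delta = -0.346970

Derivation:
d1 = 0.3821927165; d2 = 0.1347053431
phi(d1) = 0.3708438593; exp(-qT) = 0.9880717129; exp(-rT) = 0.9748223790
N(-d1) = 0.3511592119
Delta = -exp(-qT) * N(-d1) = -0.9880717129 * 0.3511592119 = -0.346970


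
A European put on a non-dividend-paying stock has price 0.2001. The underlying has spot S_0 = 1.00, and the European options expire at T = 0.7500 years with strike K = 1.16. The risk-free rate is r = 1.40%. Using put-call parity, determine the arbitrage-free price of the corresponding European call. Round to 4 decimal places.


Answer: Call price = 0.0522

Derivation:
Put-call parity: C - P = S_0 * exp(-qT) - K * exp(-rT).
S_0 * exp(-qT) = 1.0000 * 1.00000000 = 1.00000000
K * exp(-rT) = 1.1600 * 0.98955493 = 1.14788372
C = P + S*exp(-qT) - K*exp(-rT)
C = 0.2001 + 1.00000000 - 1.14788372 = 0.0522


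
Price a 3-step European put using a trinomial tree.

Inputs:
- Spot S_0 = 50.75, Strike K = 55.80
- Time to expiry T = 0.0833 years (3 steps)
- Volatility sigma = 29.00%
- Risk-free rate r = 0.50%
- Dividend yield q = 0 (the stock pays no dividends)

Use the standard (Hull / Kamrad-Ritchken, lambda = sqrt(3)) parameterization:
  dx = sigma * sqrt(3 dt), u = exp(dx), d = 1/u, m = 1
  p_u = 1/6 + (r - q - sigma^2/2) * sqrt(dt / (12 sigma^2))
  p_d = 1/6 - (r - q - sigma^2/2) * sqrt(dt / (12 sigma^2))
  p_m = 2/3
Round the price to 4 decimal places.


dt = T/N = 0.027767; dx = sigma*sqrt(3*dt) = 0.083699
u = exp(dx) = 1.087302; d = 1/u = 0.919708
p_u = 0.160521, p_m = 0.666667, p_d = 0.172812
Discount per step: exp(-r*dt) = 0.999861
Stock lattice S(k, j) with j the centered position index:
  k=0: S(0,+0) = 50.7500
  k=1: S(1,-1) = 46.6752; S(1,+0) = 50.7500; S(1,+1) = 55.1806
  k=2: S(2,-2) = 42.9275; S(2,-1) = 46.6752; S(2,+0) = 50.7500; S(2,+1) = 55.1806; S(2,+2) = 59.9979
  k=3: S(3,-3) = 39.4808; S(3,-2) = 42.9275; S(3,-1) = 46.6752; S(3,+0) = 50.7500; S(3,+1) = 55.1806; S(3,+2) = 59.9979; S(3,+3) = 65.2358
Terminal payoffs V(N, j) = max(K - S_T, 0):
  V(3,-3) = 16.319200; V(3,-2) = 12.872462; V(3,-1) = 9.124819; V(3,+0) = 5.050000; V(3,+1) = 0.619443; V(3,+2) = 0.000000; V(3,+3) = 0.000000
Backward induction: V(k, j) = exp(-r*dt) * [p_u * V(k+1, j+1) + p_m * V(k+1, j) + p_d * V(k+1, j-1)]
  V(2,-2) = exp(-r*dt) * [p_u*9.124819 + p_m*12.872462 + p_d*16.319200] = 12.864738
  V(2,-1) = exp(-r*dt) * [p_u*5.050000 + p_m*9.124819 + p_d*12.872462] = 9.117097
  V(2,+0) = exp(-r*dt) * [p_u*0.619443 + p_m*5.050000 + p_d*9.124819] = 5.042281
  V(2,+1) = exp(-r*dt) * [p_u*0.000000 + p_m*0.619443 + p_d*5.050000] = 1.285485
  V(2,+2) = exp(-r*dt) * [p_u*0.000000 + p_m*0.000000 + p_d*0.619443] = 0.107032
  V(1,-1) = exp(-r*dt) * [p_u*5.042281 + p_m*9.117097 + p_d*12.864738] = 9.109376
  V(1,+0) = exp(-r*dt) * [p_u*1.285485 + p_m*5.042281 + p_d*9.117097] = 5.142700
  V(1,+1) = exp(-r*dt) * [p_u*0.107032 + p_m*1.285485 + p_d*5.042281] = 1.745297
  V(0,+0) = exp(-r*dt) * [p_u*1.745297 + p_m*5.142700 + p_d*9.109376] = 5.282102

Answer: Price = V(0,0) = 5.2821


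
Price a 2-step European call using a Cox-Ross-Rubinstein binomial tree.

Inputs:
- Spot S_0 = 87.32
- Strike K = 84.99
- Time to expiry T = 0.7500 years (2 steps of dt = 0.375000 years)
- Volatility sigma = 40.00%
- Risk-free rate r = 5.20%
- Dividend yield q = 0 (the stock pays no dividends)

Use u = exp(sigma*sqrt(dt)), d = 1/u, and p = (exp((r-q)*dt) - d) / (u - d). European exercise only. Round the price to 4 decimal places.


Answer: Price = V(0,0) = 13.8059

Derivation:
dt = T/N = 0.375000
u = exp(sigma*sqrt(dt)) = 1.277556; d = 1/u = 0.782744
p = (exp((r-q)*dt) - d) / (u - d) = 0.478863
Discount per step: exp(-r*dt) = 0.980689
Stock lattice S(k, i) with i counting down-moves:
  k=0: S(0,0) = 87.3200
  k=1: S(1,0) = 111.5562; S(1,1) = 68.3492
  k=2: S(2,0) = 142.5193; S(2,1) = 87.3200; S(2,2) = 53.5000
Terminal payoffs V(N, i) = max(S_T - K, 0):
  V(2,0) = 57.529307; V(2,1) = 2.330000; V(2,2) = 0.000000
Backward induction: V(k, i) = exp(-r*dt) * [p * V(k+1, i) + (1-p) * V(k+1, i+1)].
  V(1,0) = exp(-r*dt) * [p*57.529307 + (1-p)*2.330000] = 28.207451
  V(1,1) = exp(-r*dt) * [p*2.330000 + (1-p)*0.000000] = 1.094204
  V(0,0) = exp(-r*dt) * [p*28.207451 + (1-p)*1.094204] = 13.805873


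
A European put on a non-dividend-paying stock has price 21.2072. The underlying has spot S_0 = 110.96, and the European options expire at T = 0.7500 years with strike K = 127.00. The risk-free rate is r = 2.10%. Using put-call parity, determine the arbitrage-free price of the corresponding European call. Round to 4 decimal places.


Put-call parity: C - P = S_0 * exp(-qT) - K * exp(-rT).
S_0 * exp(-qT) = 110.9600 * 1.00000000 = 110.96000000
K * exp(-rT) = 127.0000 * 0.98437338 = 125.01541960
C = P + S*exp(-qT) - K*exp(-rT)
C = 21.2072 + 110.96000000 - 125.01541960 = 7.1518

Answer: Call price = 7.1518


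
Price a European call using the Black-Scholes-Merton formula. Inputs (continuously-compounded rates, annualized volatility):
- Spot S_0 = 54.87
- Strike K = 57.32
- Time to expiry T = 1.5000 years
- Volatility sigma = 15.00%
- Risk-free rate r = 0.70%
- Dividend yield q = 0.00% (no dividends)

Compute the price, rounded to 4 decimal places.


Answer: Price = 3.2241

Derivation:
d1 = (ln(S/K) + (r - q + 0.5*sigma^2) * T) / (sigma * sqrt(T)) = -0.08876870
d2 = d1 - sigma * sqrt(T) = -0.27248043
exp(-rT) = 0.98955493; exp(-qT) = 1.00000000
C = S_0 * exp(-qT) * N(d1) - K * exp(-rT) * N(d2)
N(d1) = 0.46463287; N(d2) = 0.39262632
C = 54.8700 * 1.00000000 * 0.46463287 - 57.3200 * 0.98955493 * 0.39262632 = 3.2241


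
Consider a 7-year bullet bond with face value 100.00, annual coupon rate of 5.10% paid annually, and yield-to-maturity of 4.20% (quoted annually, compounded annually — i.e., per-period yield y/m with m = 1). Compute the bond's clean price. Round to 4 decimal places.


Coupon per period c = face * coupon_rate / m = 5.100000
Periods per year m = 1; per-period yield y/m = 0.042000
Number of cashflows N = 7
Cashflows (t years, CF_t, discount factor 1/(1+y/m)^(m*t), PV):
  t = 1.0000: CF_t = 5.100000, DF = 0.959693, PV = 4.894434
  t = 2.0000: CF_t = 5.100000, DF = 0.921010, PV = 4.697153
  t = 3.0000: CF_t = 5.100000, DF = 0.883887, PV = 4.507825
  t = 4.0000: CF_t = 5.100000, DF = 0.848260, PV = 4.326127
  t = 5.0000: CF_t = 5.100000, DF = 0.814069, PV = 4.151754
  t = 6.0000: CF_t = 5.100000, DF = 0.781257, PV = 3.984409
  t = 7.0000: CF_t = 105.100000, DF = 0.749766, PV = 78.800447
Price P = sum_t PV_t = 105.362149

Answer: Price = 105.3621


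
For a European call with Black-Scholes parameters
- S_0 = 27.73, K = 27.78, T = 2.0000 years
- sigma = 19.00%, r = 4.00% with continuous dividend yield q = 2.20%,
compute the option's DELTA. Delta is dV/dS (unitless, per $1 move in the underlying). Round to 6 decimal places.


Answer: Delta = 0.577229

Derivation:
d1 = 0.2616240096; d2 = -0.0070765672
phi(d1) = 0.3855200433; exp(-qT) = 0.9569539575; exp(-rT) = 0.9231163464
N(d1) = 0.6031943342
Delta = exp(-qT) * N(d1) = 0.9569539575 * 0.6031943342 = 0.577229


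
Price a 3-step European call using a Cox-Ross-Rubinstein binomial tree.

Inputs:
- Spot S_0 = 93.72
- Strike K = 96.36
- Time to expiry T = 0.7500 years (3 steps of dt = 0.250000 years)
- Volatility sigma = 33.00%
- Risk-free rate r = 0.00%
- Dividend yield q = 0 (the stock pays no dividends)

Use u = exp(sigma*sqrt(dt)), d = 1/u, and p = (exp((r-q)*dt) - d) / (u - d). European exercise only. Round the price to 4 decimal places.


Answer: Price = V(0,0) = 10.3881

Derivation:
dt = T/N = 0.250000
u = exp(sigma*sqrt(dt)) = 1.179393; d = 1/u = 0.847894
p = (exp((r-q)*dt) - d) / (u - d) = 0.458843
Discount per step: exp(-r*dt) = 1.000000
Stock lattice S(k, i) with i counting down-moves:
  k=0: S(0,0) = 93.7200
  k=1: S(1,0) = 110.5327; S(1,1) = 79.4646
  k=2: S(2,0) = 130.3615; S(2,1) = 93.7200; S(2,2) = 67.3775
  k=3: S(3,0) = 153.7475; S(3,1) = 110.5327; S(3,2) = 79.4646; S(3,3) = 57.1290
Terminal payoffs V(N, i) = max(S_T - K, 0):
  V(3,0) = 57.387495; V(3,1) = 14.172723; V(3,2) = 0.000000; V(3,3) = 0.000000
Backward induction: V(k, i) = exp(-r*dt) * [p * V(k+1, i) + (1-p) * V(k+1, i+1)].
  V(2,0) = exp(-r*dt) * [p*57.387495 + (1-p)*14.172723] = 34.001533
  V(2,1) = exp(-r*dt) * [p*14.172723 + (1-p)*0.000000] = 6.503059
  V(2,2) = exp(-r*dt) * [p*0.000000 + (1-p)*0.000000] = 0.000000
  V(1,0) = exp(-r*dt) * [p*34.001533 + (1-p)*6.503059] = 19.120551
  V(1,1) = exp(-r*dt) * [p*6.503059 + (1-p)*0.000000] = 2.983885
  V(0,0) = exp(-r*dt) * [p*19.120551 + (1-p)*2.983885] = 10.388087


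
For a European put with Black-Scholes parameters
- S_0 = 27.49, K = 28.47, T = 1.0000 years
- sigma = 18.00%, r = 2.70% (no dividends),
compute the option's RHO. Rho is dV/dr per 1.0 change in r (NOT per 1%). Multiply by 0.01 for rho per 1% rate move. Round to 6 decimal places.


Answer: Rho = -15.339400

Derivation:
d1 = 0.0453966716; d2 = -0.1346033284
phi(d1) = 0.3985314105; exp(-qT) = 1.0000000000; exp(-rT) = 0.9733612415
N(-d2) = 0.5535372451
Rho = -K*T*exp(-rT)*N(-d2) = -28.4700 * 1.0000 * 0.9733612415 * 0.5535372451 = -15.339400


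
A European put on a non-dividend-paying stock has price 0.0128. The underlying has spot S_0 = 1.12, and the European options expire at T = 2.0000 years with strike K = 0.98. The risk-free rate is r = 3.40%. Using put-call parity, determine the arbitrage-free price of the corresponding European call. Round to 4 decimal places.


Answer: Call price = 0.2172

Derivation:
Put-call parity: C - P = S_0 * exp(-qT) - K * exp(-rT).
S_0 * exp(-qT) = 1.1200 * 1.00000000 = 1.12000000
K * exp(-rT) = 0.9800 * 0.93426047 = 0.91557526
C = P + S*exp(-qT) - K*exp(-rT)
C = 0.0128 + 1.12000000 - 0.91557526 = 0.2172


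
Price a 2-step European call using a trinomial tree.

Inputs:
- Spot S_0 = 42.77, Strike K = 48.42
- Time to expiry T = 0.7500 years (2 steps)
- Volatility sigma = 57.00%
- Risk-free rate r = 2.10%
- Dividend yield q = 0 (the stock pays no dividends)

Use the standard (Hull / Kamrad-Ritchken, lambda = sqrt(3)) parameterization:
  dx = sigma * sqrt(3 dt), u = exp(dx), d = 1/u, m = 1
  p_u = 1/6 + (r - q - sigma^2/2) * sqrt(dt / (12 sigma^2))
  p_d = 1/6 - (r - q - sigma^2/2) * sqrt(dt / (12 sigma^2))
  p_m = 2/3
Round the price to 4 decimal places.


dt = T/N = 0.375000; dx = sigma*sqrt(3*dt) = 0.604576
u = exp(dx) = 1.830476; d = 1/u = 0.546306
p_u = 0.122798, p_m = 0.666667, p_d = 0.210535
Discount per step: exp(-r*dt) = 0.992156
Stock lattice S(k, j) with j the centered position index:
  k=0: S(0,+0) = 42.7700
  k=1: S(1,-1) = 23.3655; S(1,+0) = 42.7700; S(1,+1) = 78.2895
  k=2: S(2,-2) = 12.7647; S(2,-1) = 23.3655; S(2,+0) = 42.7700; S(2,+1) = 78.2895; S(2,+2) = 143.3070
Terminal payoffs V(N, j) = max(S_T - K, 0):
  V(2,-2) = 0.000000; V(2,-1) = 0.000000; V(2,+0) = 0.000000; V(2,+1) = 29.869479; V(2,+2) = 94.887048
Backward induction: V(k, j) = exp(-r*dt) * [p_u * V(k+1, j+1) + p_m * V(k+1, j) + p_d * V(k+1, j-1)]
  V(1,-1) = exp(-r*dt) * [p_u*0.000000 + p_m*0.000000 + p_d*0.000000] = 0.000000
  V(1,+0) = exp(-r*dt) * [p_u*29.869479 + p_m*0.000000 + p_d*0.000000] = 3.639145
  V(1,+1) = exp(-r*dt) * [p_u*94.887048 + p_m*29.869479 + p_d*0.000000] = 31.317340
  V(0,+0) = exp(-r*dt) * [p_u*31.317340 + p_m*3.639145 + p_d*0.000000] = 6.222611

Answer: Price = V(0,0) = 6.2226


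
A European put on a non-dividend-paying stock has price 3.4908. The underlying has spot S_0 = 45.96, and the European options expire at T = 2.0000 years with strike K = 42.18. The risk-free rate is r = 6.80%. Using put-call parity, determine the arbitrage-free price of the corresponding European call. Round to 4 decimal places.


Put-call parity: C - P = S_0 * exp(-qT) - K * exp(-rT).
S_0 * exp(-qT) = 45.9600 * 1.00000000 = 45.96000000
K * exp(-rT) = 42.1800 * 0.87284263 = 36.81650224
C = P + S*exp(-qT) - K*exp(-rT)
C = 3.4908 + 45.96000000 - 36.81650224 = 12.6343

Answer: Call price = 12.6343


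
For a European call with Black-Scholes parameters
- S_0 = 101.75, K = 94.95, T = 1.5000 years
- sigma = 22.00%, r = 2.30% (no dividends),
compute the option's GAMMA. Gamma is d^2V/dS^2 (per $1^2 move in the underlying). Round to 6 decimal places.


d1 = 0.5194714067; d2 = 0.2500275350
phi(d1) = 0.3485882668; exp(-qT) = 1.0000000000; exp(-rT) = 0.9660883397
Gamma = exp(-qT) * phi(d1) / (S * sigma * sqrt(T)) = 1.0000000000 * 0.3485882668 / (101.7500 * 0.2200 * 1.2247448714) = 0.012715

Answer: Gamma = 0.012715


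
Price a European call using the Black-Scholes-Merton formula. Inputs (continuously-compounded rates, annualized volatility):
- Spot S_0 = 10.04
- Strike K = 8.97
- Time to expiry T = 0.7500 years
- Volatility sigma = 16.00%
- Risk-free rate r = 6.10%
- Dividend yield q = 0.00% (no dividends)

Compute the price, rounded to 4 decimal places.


d1 = (ln(S/K) + (r - q + 0.5*sigma^2) * T) / (sigma * sqrt(T)) = 1.21273462
d2 = d1 - sigma * sqrt(T) = 1.07417056
exp(-rT) = 0.95528075; exp(-qT) = 1.00000000
C = S_0 * exp(-qT) * N(d1) - K * exp(-rT) * N(d2)
N(d1) = 0.88738435; N(d2) = 0.85862688
C = 10.0400 * 1.00000000 * 0.88738435 - 8.9700 * 0.95528075 * 0.85862688 = 1.5519

Answer: Price = 1.5519


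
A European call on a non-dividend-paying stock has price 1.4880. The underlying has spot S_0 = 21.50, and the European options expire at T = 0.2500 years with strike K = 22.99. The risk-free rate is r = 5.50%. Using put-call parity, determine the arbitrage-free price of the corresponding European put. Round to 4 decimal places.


Put-call parity: C - P = S_0 * exp(-qT) - K * exp(-rT).
S_0 * exp(-qT) = 21.5000 * 1.00000000 = 21.50000000
K * exp(-rT) = 22.9900 * 0.98634410 = 22.67605085
P = C - S*exp(-qT) + K*exp(-rT)
P = 1.4880 - 21.50000000 + 22.67605085 = 2.6641

Answer: Put price = 2.6641


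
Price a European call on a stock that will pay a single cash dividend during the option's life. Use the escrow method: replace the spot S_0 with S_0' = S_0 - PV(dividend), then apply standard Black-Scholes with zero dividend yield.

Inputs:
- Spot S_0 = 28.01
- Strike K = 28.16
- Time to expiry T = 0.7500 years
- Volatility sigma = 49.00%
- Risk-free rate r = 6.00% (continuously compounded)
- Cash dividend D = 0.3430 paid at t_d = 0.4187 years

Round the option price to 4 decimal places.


Answer: Price = 4.9738

Derivation:
PV(D) = D * exp(-r * t_d) = 0.3430 * 0.97519093 = 0.33449049
S_0' = S_0 - PV(D) = 28.0100 - 0.33449049 = 27.67550951
d1 = (ln(S_0'/K) + (r + sigma^2/2)*T) / (sigma*sqrt(T)) = 0.27732339
d2 = d1 - sigma*sqrt(T) = -0.14702906
exp(-rT) = 0.95599748
N(d1) = 0.60923410; N(d2) = 0.44155454
C = S_0' * N(d1) - K * exp(-rT) * N(d2) = 27.67550951 * 0.60923410 - 28.1600 * 0.95599748 * 0.44155454 = 4.9738


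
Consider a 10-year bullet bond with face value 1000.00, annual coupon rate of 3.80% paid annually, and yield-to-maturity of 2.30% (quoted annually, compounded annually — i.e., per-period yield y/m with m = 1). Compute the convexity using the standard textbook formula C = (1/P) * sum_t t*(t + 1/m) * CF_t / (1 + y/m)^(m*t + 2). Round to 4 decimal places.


Answer: Convexity = 85.7648

Derivation:
Coupon per period c = face * coupon_rate / m = 38.000000
Periods per year m = 1; per-period yield y/m = 0.023000
Number of cashflows N = 10
Cashflows (t years, CF_t, discount factor 1/(1+y/m)^(m*t), PV):
  t = 1.0000: CF_t = 38.000000, DF = 0.977517, PV = 37.145650
  t = 2.0000: CF_t = 38.000000, DF = 0.955540, PV = 36.310508
  t = 3.0000: CF_t = 38.000000, DF = 0.934056, PV = 35.494143
  t = 4.0000: CF_t = 38.000000, DF = 0.913056, PV = 34.696132
  t = 5.0000: CF_t = 38.000000, DF = 0.892528, PV = 33.916063
  t = 6.0000: CF_t = 38.000000, DF = 0.872461, PV = 33.153531
  t = 7.0000: CF_t = 38.000000, DF = 0.852846, PV = 32.408144
  t = 8.0000: CF_t = 38.000000, DF = 0.833671, PV = 31.679515
  t = 9.0000: CF_t = 38.000000, DF = 0.814928, PV = 30.967268
  t = 10.0000: CF_t = 1038.000000, DF = 0.796606, PV = 826.877199
Price P = sum_t PV_t = 1132.648154
Convexity numerator sum_t t*(t + 1/m) * CF_t / (1+y/m)^(m*t + 2):
  t = 1.0000: term = 70.988286
  t = 2.0000: term = 208.176792
  t = 3.0000: term = 406.992751
  t = 4.0000: term = 663.070627
  t = 5.0000: term = 972.244322
  t = 6.0000: term = 1330.539639
  t = 7.0000: term = 1734.167010
  t = 8.0000: term = 2179.514466
  t = 9.0000: term = 2663.140843
  t = 10.0000: term = 86912.538370
Convexity = (1/P) * sum = 97141.373107 / 1132.648154 = 85.764827


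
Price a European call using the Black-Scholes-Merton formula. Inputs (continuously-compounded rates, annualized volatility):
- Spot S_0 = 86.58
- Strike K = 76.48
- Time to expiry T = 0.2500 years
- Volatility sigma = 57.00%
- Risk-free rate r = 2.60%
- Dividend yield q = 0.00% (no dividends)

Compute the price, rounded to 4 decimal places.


Answer: Price = 15.4498

Derivation:
d1 = (ln(S/K) + (r - q + 0.5*sigma^2) * T) / (sigma * sqrt(T)) = 0.60053359
d2 = d1 - sigma * sqrt(T) = 0.31553359
exp(-rT) = 0.99352108; exp(-qT) = 1.00000000
C = S_0 * exp(-qT) * N(d1) - K * exp(-rT) * N(d2)
N(d1) = 0.72592466; N(d2) = 0.62382172
C = 86.5800 * 1.00000000 * 0.72592466 - 76.4800 * 0.99352108 * 0.62382172 = 15.4498


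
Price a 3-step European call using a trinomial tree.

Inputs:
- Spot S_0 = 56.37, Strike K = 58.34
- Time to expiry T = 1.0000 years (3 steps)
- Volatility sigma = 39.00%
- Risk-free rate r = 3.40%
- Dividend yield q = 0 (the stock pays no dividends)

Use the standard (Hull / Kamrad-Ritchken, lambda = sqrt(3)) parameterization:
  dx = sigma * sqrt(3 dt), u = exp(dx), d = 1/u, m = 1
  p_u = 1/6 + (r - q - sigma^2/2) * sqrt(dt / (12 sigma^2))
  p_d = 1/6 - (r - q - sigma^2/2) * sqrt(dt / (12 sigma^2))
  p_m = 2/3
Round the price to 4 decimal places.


dt = T/N = 0.333333; dx = sigma*sqrt(3*dt) = 0.390000
u = exp(dx) = 1.476981; d = 1/u = 0.677057
p_u = 0.148697, p_m = 0.666667, p_d = 0.184637
Discount per step: exp(-r*dt) = 0.988731
Stock lattice S(k, j) with j the centered position index:
  k=0: S(0,+0) = 56.3700
  k=1: S(1,-1) = 38.1657; S(1,+0) = 56.3700; S(1,+1) = 83.2574
  k=2: S(2,-2) = 25.8403; S(2,-1) = 38.1657; S(2,+0) = 56.3700; S(2,+1) = 83.2574; S(2,+2) = 122.9696
  k=3: S(3,-3) = 17.4954; S(3,-2) = 25.8403; S(3,-1) = 38.1657; S(3,+0) = 56.3700; S(3,+1) = 83.2574; S(3,+2) = 122.9696; S(3,+3) = 181.6237
Terminal payoffs V(N, j) = max(S_T - K, 0):
  V(3,-3) = 0.000000; V(3,-2) = 0.000000; V(3,-1) = 0.000000; V(3,+0) = 0.000000; V(3,+1) = 24.917407; V(3,+2) = 64.629592; V(3,+3) = 123.283725
Backward induction: V(k, j) = exp(-r*dt) * [p_u * V(k+1, j+1) + p_m * V(k+1, j) + p_d * V(k+1, j-1)]
  V(2,-2) = exp(-r*dt) * [p_u*0.000000 + p_m*0.000000 + p_d*0.000000] = 0.000000
  V(2,-1) = exp(-r*dt) * [p_u*0.000000 + p_m*0.000000 + p_d*0.000000] = 0.000000
  V(2,+0) = exp(-r*dt) * [p_u*24.917407 + p_m*0.000000 + p_d*0.000000] = 3.663379
  V(2,+1) = exp(-r*dt) * [p_u*64.629592 + p_m*24.917407 + p_d*0.000000] = 25.926301
  V(2,+2) = exp(-r*dt) * [p_u*123.283725 + p_m*64.629592 + p_d*24.917407] = 65.274941
  V(1,-1) = exp(-r*dt) * [p_u*3.663379 + p_m*0.000000 + p_d*0.000000] = 0.538593
  V(1,+0) = exp(-r*dt) * [p_u*25.926301 + p_m*3.663379 + p_d*0.000000] = 6.226437
  V(1,+1) = exp(-r*dt) * [p_u*65.274941 + p_m*25.926301 + p_d*3.663379] = 27.354970
  V(0,+0) = exp(-r*dt) * [p_u*27.354970 + p_m*6.226437 + p_d*0.538593] = 8.224254

Answer: Price = V(0,0) = 8.2243


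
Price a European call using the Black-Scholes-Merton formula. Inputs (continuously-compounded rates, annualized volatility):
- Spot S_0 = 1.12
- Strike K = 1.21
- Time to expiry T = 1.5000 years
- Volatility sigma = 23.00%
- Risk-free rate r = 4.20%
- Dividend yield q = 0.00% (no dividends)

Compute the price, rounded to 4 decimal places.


Answer: Price = 0.1185

Derivation:
d1 = (ln(S/K) + (r - q + 0.5*sigma^2) * T) / (sigma * sqrt(T)) = 0.09011043
d2 = d1 - sigma * sqrt(T) = -0.19158089
exp(-rT) = 0.93894347; exp(-qT) = 1.00000000
C = S_0 * exp(-qT) * N(d1) - K * exp(-rT) * N(d2)
N(d1) = 0.53590027; N(d2) = 0.42403526
C = 1.1200 * 1.00000000 * 0.53590027 - 1.2100 * 0.93894347 * 0.42403526 = 0.1185


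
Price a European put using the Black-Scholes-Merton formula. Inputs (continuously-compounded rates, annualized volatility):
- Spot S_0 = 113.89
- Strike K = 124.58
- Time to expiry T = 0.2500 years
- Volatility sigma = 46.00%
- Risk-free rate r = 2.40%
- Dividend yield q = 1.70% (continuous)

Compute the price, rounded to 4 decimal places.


Answer: Price = 16.8549

Derivation:
d1 = (ln(S/K) + (r - q + 0.5*sigma^2) * T) / (sigma * sqrt(T)) = -0.26745656
d2 = d1 - sigma * sqrt(T) = -0.49745656
exp(-rT) = 0.99401796; exp(-qT) = 0.99575902
P = K * exp(-rT) * N(-d2) - S_0 * exp(-qT) * N(-d1)
N(-d1) = 0.60544117; N(-d2) = 0.69056644
P = 124.5800 * 0.99401796 * 0.69056644 - 113.8900 * 0.99575902 * 0.60544117 = 16.8549


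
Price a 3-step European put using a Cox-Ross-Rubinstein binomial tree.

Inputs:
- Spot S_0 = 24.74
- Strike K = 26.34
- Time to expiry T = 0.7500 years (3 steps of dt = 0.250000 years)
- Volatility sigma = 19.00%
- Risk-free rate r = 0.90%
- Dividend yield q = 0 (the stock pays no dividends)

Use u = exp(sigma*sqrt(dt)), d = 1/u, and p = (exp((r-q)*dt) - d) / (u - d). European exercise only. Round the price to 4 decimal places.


dt = T/N = 0.250000
u = exp(sigma*sqrt(dt)) = 1.099659; d = 1/u = 0.909373
p = (exp((r-q)*dt) - d) / (u - d) = 0.488105
Discount per step: exp(-r*dt) = 0.997753
Stock lattice S(k, i) with i counting down-moves:
  k=0: S(0,0) = 24.7400
  k=1: S(1,0) = 27.2056; S(1,1) = 22.4979
  k=2: S(2,0) = 29.9168; S(2,1) = 24.7400; S(2,2) = 20.4590
  k=3: S(3,0) = 32.8983; S(3,1) = 27.2056; S(3,2) = 22.4979; S(3,3) = 18.6048
Terminal payoffs V(N, i) = max(K - S_T, 0):
  V(3,0) = 0.000000; V(3,1) = 0.000000; V(3,2) = 3.842114; V(3,3) = 7.735167
Backward induction: V(k, i) = exp(-r*dt) * [p * V(k+1, i) + (1-p) * V(k+1, i+1)].
  V(2,0) = exp(-r*dt) * [p*0.000000 + (1-p)*0.000000] = 0.000000
  V(2,1) = exp(-r*dt) * [p*0.000000 + (1-p)*3.842114] = 1.962337
  V(2,2) = exp(-r*dt) * [p*3.842114 + (1-p)*7.735167] = 5.821833
  V(1,0) = exp(-r*dt) * [p*0.000000 + (1-p)*1.962337] = 1.002252
  V(1,1) = exp(-r*dt) * [p*1.962337 + (1-p)*5.821833] = 3.929141
  V(0,0) = exp(-r*dt) * [p*1.002252 + (1-p)*3.929141] = 2.494891

Answer: Price = V(0,0) = 2.4949


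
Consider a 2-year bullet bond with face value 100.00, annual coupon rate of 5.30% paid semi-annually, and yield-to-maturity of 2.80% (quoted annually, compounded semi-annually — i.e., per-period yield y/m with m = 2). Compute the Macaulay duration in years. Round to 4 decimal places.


Answer: Macaulay duration = 1.9259 years

Derivation:
Coupon per period c = face * coupon_rate / m = 2.650000
Periods per year m = 2; per-period yield y/m = 0.014000
Number of cashflows N = 4
Cashflows (t years, CF_t, discount factor 1/(1+y/m)^(m*t), PV):
  t = 0.5000: CF_t = 2.650000, DF = 0.986193, PV = 2.613412
  t = 1.0000: CF_t = 2.650000, DF = 0.972577, PV = 2.577330
  t = 1.5000: CF_t = 2.650000, DF = 0.959149, PV = 2.541745
  t = 2.0000: CF_t = 102.650000, DF = 0.945906, PV = 97.097296
Price P = sum_t PV_t = 104.829783
Macaulay numerator sum_t t * PV_t:
  t * PV_t at t = 0.5000: 1.306706
  t * PV_t at t = 1.0000: 2.577330
  t * PV_t at t = 1.5000: 3.812618
  t * PV_t at t = 2.0000: 194.194591
Macaulay duration D = (sum_t t * PV_t) / P = 201.891245 / 104.829783 = 1.925896


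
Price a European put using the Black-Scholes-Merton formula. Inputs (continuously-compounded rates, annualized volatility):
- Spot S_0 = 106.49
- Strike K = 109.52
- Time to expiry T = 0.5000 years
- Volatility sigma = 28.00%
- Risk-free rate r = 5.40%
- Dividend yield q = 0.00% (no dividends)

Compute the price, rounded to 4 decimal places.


d1 = (ln(S/K) + (r - q + 0.5*sigma^2) * T) / (sigma * sqrt(T)) = 0.09366085
d2 = d1 - sigma * sqrt(T) = -0.10432904
exp(-rT) = 0.97336124; exp(-qT) = 1.00000000
P = K * exp(-rT) * N(-d2) - S_0 * exp(-qT) * N(-d1)
N(-d1) = 0.46268928; N(-d2) = 0.54154589
P = 109.5200 * 0.97336124 * 0.54154589 - 106.4900 * 1.00000000 * 0.46268928 = 8.4584

Answer: Price = 8.4584


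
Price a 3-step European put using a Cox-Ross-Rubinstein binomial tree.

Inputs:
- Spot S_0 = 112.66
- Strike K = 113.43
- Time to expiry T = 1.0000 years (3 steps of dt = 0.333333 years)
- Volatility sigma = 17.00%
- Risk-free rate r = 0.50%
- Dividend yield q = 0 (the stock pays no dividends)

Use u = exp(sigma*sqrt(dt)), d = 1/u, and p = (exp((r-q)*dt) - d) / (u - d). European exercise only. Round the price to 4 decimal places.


Answer: Price = V(0,0) = 8.3821

Derivation:
dt = T/N = 0.333333
u = exp(sigma*sqrt(dt)) = 1.103128; d = 1/u = 0.906513
p = (exp((r-q)*dt) - d) / (u - d) = 0.483966
Discount per step: exp(-r*dt) = 0.998335
Stock lattice S(k, i) with i counting down-moves:
  k=0: S(0,0) = 112.6600
  k=1: S(1,0) = 124.2784; S(1,1) = 102.1278
  k=2: S(2,0) = 137.0949; S(2,1) = 112.6600; S(2,2) = 92.5802
  k=3: S(3,0) = 151.2332; S(3,1) = 124.2784; S(3,2) = 102.1278; S(3,3) = 83.9252
Terminal payoffs V(N, i) = max(K - S_T, 0):
  V(3,0) = 0.000000; V(3,1) = 0.000000; V(3,2) = 11.302208; V(3,3) = 29.504811
Backward induction: V(k, i) = exp(-r*dt) * [p * V(k+1, i) + (1-p) * V(k+1, i+1)].
  V(2,0) = exp(-r*dt) * [p*0.000000 + (1-p)*0.000000] = 0.000000
  V(2,1) = exp(-r*dt) * [p*0.000000 + (1-p)*11.302208] = 5.822609
  V(2,2) = exp(-r*dt) * [p*11.302208 + (1-p)*29.504811] = 20.660903
  V(1,0) = exp(-r*dt) * [p*0.000000 + (1-p)*5.822609] = 2.999660
  V(1,1) = exp(-r*dt) * [p*5.822609 + (1-p)*20.660903] = 13.457223
  V(0,0) = exp(-r*dt) * [p*2.999660 + (1-p)*13.457223] = 8.382134


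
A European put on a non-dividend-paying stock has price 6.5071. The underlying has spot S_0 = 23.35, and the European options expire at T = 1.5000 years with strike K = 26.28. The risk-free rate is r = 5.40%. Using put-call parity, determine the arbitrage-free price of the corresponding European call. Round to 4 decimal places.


Answer: Call price = 5.6218

Derivation:
Put-call parity: C - P = S_0 * exp(-qT) - K * exp(-rT).
S_0 * exp(-qT) = 23.3500 * 1.00000000 = 23.35000000
K * exp(-rT) = 26.2800 * 0.92219369 = 24.23525021
C = P + S*exp(-qT) - K*exp(-rT)
C = 6.5071 + 23.35000000 - 24.23525021 = 5.6218


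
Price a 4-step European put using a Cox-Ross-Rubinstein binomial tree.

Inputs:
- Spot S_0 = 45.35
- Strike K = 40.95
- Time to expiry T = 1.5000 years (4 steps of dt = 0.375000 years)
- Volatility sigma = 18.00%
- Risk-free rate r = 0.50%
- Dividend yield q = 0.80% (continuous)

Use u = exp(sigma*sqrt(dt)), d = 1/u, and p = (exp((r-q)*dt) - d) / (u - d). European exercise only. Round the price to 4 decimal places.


Answer: Price = V(0,0) = 2.2220

Derivation:
dt = T/N = 0.375000
u = exp(sigma*sqrt(dt)) = 1.116532; d = 1/u = 0.895631
p = (exp((r-q)*dt) - d) / (u - d) = 0.467381
Discount per step: exp(-r*dt) = 0.998127
Stock lattice S(k, i) with i counting down-moves:
  k=0: S(0,0) = 45.3500
  k=1: S(1,0) = 50.6347; S(1,1) = 40.6169
  k=2: S(2,0) = 56.5352; S(2,1) = 45.3500; S(2,2) = 36.3777
  k=3: S(3,0) = 63.1234; S(3,1) = 50.6347; S(3,2) = 40.6169; S(3,3) = 32.5810
  k=4: S(4,0) = 70.4792; S(4,1) = 56.5352; S(4,2) = 45.3500; S(4,3) = 36.3777; S(4,4) = 29.1805
Terminal payoffs V(N, i) = max(K - S_T, 0):
  V(4,0) = 0.000000; V(4,1) = 0.000000; V(4,2) = 0.000000; V(4,3) = 4.572295; V(4,4) = 11.769461
Backward induction: V(k, i) = exp(-r*dt) * [p * V(k+1, i) + (1-p) * V(k+1, i+1)].
  V(3,0) = exp(-r*dt) * [p*0.000000 + (1-p)*0.000000] = 0.000000
  V(3,1) = exp(-r*dt) * [p*0.000000 + (1-p)*0.000000] = 0.000000
  V(3,2) = exp(-r*dt) * [p*0.000000 + (1-p)*4.572295] = 2.430728
  V(3,3) = exp(-r*dt) * [p*4.572295 + (1-p)*11.769461] = 8.389895
  V(2,0) = exp(-r*dt) * [p*0.000000 + (1-p)*0.000000] = 0.000000
  V(2,1) = exp(-r*dt) * [p*0.000000 + (1-p)*2.430728] = 1.292226
  V(2,2) = exp(-r*dt) * [p*2.430728 + (1-p)*8.389895] = 5.594194
  V(1,0) = exp(-r*dt) * [p*0.000000 + (1-p)*1.292226] = 0.686975
  V(1,1) = exp(-r*dt) * [p*1.292226 + (1-p)*5.594194] = 3.576822
  V(0,0) = exp(-r*dt) * [p*0.686975 + (1-p)*3.576822] = 2.221992


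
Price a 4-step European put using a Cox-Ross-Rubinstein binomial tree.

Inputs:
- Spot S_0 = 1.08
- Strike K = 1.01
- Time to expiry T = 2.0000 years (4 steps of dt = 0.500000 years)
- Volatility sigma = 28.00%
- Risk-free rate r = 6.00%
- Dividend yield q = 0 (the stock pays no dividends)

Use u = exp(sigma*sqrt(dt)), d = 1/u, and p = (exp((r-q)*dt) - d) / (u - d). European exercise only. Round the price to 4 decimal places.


Answer: Price = V(0,0) = 0.0791

Derivation:
dt = T/N = 0.500000
u = exp(sigma*sqrt(dt)) = 1.218950; d = 1/u = 0.820378
p = (exp((r-q)*dt) - d) / (u - d) = 0.527073
Discount per step: exp(-r*dt) = 0.970446
Stock lattice S(k, i) with i counting down-moves:
  k=0: S(0,0) = 1.0800
  k=1: S(1,0) = 1.3165; S(1,1) = 0.8860
  k=2: S(2,0) = 1.6047; S(2,1) = 1.0800; S(2,2) = 0.7269
  k=3: S(3,0) = 1.9561; S(3,1) = 1.3165; S(3,2) = 0.8860; S(3,3) = 0.5963
  k=4: S(4,0) = 2.3843; S(4,1) = 1.6047; S(4,2) = 1.0800; S(4,3) = 0.7269; S(4,4) = 0.4892
Terminal payoffs V(N, i) = max(K - S_T, 0):
  V(4,0) = 0.000000; V(4,1) = 0.000000; V(4,2) = 0.000000; V(4,3) = 0.283138; V(4,4) = 0.520807
Backward induction: V(k, i) = exp(-r*dt) * [p * V(k+1, i) + (1-p) * V(k+1, i+1)].
  V(3,0) = exp(-r*dt) * [p*0.000000 + (1-p)*0.000000] = 0.000000
  V(3,1) = exp(-r*dt) * [p*0.000000 + (1-p)*0.000000] = 0.000000
  V(3,2) = exp(-r*dt) * [p*0.000000 + (1-p)*0.283138] = 0.129946
  V(3,3) = exp(-r*dt) * [p*0.283138 + (1-p)*0.520807] = 0.383848
  V(2,0) = exp(-r*dt) * [p*0.000000 + (1-p)*0.000000] = 0.000000
  V(2,1) = exp(-r*dt) * [p*0.000000 + (1-p)*0.129946] = 0.059639
  V(2,2) = exp(-r*dt) * [p*0.129946 + (1-p)*0.383848] = 0.242634
  V(1,0) = exp(-r*dt) * [p*0.000000 + (1-p)*0.059639] = 0.027371
  V(1,1) = exp(-r*dt) * [p*0.059639 + (1-p)*0.242634] = 0.141862
  V(0,0) = exp(-r*dt) * [p*0.027371 + (1-p)*0.141862] = 0.079108


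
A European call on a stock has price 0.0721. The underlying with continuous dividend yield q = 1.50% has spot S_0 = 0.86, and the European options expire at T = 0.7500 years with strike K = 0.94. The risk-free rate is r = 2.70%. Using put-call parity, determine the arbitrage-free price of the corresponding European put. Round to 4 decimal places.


Answer: Put price = 0.1429

Derivation:
Put-call parity: C - P = S_0 * exp(-qT) - K * exp(-rT).
S_0 * exp(-qT) = 0.8600 * 0.98881304 = 0.85037922
K * exp(-rT) = 0.9400 * 0.97995365 = 0.92115644
P = C - S*exp(-qT) + K*exp(-rT)
P = 0.0721 - 0.85037922 + 0.92115644 = 0.1429


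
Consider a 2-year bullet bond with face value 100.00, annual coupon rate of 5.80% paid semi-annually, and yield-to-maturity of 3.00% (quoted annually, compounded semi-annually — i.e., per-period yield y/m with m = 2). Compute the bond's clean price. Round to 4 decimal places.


Coupon per period c = face * coupon_rate / m = 2.900000
Periods per year m = 2; per-period yield y/m = 0.015000
Number of cashflows N = 4
Cashflows (t years, CF_t, discount factor 1/(1+y/m)^(m*t), PV):
  t = 0.5000: CF_t = 2.900000, DF = 0.985222, PV = 2.857143
  t = 1.0000: CF_t = 2.900000, DF = 0.970662, PV = 2.814919
  t = 1.5000: CF_t = 2.900000, DF = 0.956317, PV = 2.773319
  t = 2.0000: CF_t = 102.900000, DF = 0.942184, PV = 96.950757
Price P = sum_t PV_t = 105.396139

Answer: Price = 105.3961


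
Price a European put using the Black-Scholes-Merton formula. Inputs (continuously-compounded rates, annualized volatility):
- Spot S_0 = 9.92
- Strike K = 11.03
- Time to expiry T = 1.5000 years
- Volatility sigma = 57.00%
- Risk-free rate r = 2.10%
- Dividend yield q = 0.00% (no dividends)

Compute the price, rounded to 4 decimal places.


d1 = (ln(S/K) + (r - q + 0.5*sigma^2) * T) / (sigma * sqrt(T)) = 0.24224034
d2 = d1 - sigma * sqrt(T) = -0.45586424
exp(-rT) = 0.96899096; exp(-qT) = 1.00000000
P = K * exp(-rT) * N(-d2) - S_0 * exp(-qT) * N(-d1)
N(-d1) = 0.40429697; N(-d2) = 0.67575620
P = 11.0300 * 0.96899096 * 0.67575620 - 9.9200 * 1.00000000 * 0.40429697 = 3.2118

Answer: Price = 3.2118


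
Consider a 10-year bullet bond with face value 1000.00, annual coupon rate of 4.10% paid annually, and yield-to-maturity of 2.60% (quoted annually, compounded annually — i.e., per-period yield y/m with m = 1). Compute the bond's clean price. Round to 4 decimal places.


Answer: Price = 1130.6052

Derivation:
Coupon per period c = face * coupon_rate / m = 41.000000
Periods per year m = 1; per-period yield y/m = 0.026000
Number of cashflows N = 10
Cashflows (t years, CF_t, discount factor 1/(1+y/m)^(m*t), PV):
  t = 1.0000: CF_t = 41.000000, DF = 0.974659, PV = 39.961014
  t = 2.0000: CF_t = 41.000000, DF = 0.949960, PV = 38.948356
  t = 3.0000: CF_t = 41.000000, DF = 0.925887, PV = 37.961361
  t = 4.0000: CF_t = 41.000000, DF = 0.902424, PV = 36.999377
  t = 5.0000: CF_t = 41.000000, DF = 0.879555, PV = 36.061771
  t = 6.0000: CF_t = 41.000000, DF = 0.857266, PV = 35.147925
  t = 7.0000: CF_t = 41.000000, DF = 0.835542, PV = 34.257237
  t = 8.0000: CF_t = 41.000000, DF = 0.814369, PV = 33.389120
  t = 9.0000: CF_t = 41.000000, DF = 0.793732, PV = 32.543002
  t = 10.0000: CF_t = 1041.000000, DF = 0.773618, PV = 805.336016
Price P = sum_t PV_t = 1130.605179


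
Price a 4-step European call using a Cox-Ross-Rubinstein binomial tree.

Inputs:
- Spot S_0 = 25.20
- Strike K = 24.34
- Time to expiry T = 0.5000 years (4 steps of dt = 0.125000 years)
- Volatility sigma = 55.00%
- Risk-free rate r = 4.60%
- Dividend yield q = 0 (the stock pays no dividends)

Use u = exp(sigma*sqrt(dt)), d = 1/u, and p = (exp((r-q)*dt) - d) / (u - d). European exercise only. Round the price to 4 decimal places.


Answer: Price = V(0,0) = 4.4373

Derivation:
dt = T/N = 0.125000
u = exp(sigma*sqrt(dt)) = 1.214648; d = 1/u = 0.823284
p = (exp((r-q)*dt) - d) / (u - d) = 0.466274
Discount per step: exp(-r*dt) = 0.994266
Stock lattice S(k, i) with i counting down-moves:
  k=0: S(0,0) = 25.2000
  k=1: S(1,0) = 30.6091; S(1,1) = 20.7468
  k=2: S(2,0) = 37.1793; S(2,1) = 25.2000; S(2,2) = 17.0805
  k=3: S(3,0) = 45.1598; S(3,1) = 30.6091; S(3,2) = 20.7468; S(3,3) = 14.0621
  k=4: S(4,0) = 54.8533; S(4,1) = 37.1793; S(4,2) = 25.2000; S(4,3) = 17.0805; S(4,4) = 11.5771
Terminal payoffs V(N, i) = max(S_T - K, 0):
  V(4,0) = 30.513251; V(4,1) = 12.839321; V(4,2) = 0.860000; V(4,3) = 0.000000; V(4,4) = 0.000000
Backward induction: V(k, i) = exp(-r*dt) * [p * V(k+1, i) + (1-p) * V(k+1, i+1)].
  V(3,0) = exp(-r*dt) * [p*30.513251 + (1-p)*12.839321] = 20.959343
  V(3,1) = exp(-r*dt) * [p*12.839321 + (1-p)*0.860000] = 6.408684
  V(3,2) = exp(-r*dt) * [p*0.860000 + (1-p)*0.000000] = 0.398696
  V(3,3) = exp(-r*dt) * [p*0.000000 + (1-p)*0.000000] = 0.000000
  V(2,0) = exp(-r*dt) * [p*20.959343 + (1-p)*6.408684] = 13.117628
  V(2,1) = exp(-r*dt) * [p*6.408684 + (1-p)*0.398696] = 3.182642
  V(2,2) = exp(-r*dt) * [p*0.398696 + (1-p)*0.000000] = 0.184836
  V(1,0) = exp(-r*dt) * [p*13.117628 + (1-p)*3.182642] = 7.770255
  V(1,1) = exp(-r*dt) * [p*3.182642 + (1-p)*0.184836] = 1.573559
  V(0,0) = exp(-r*dt) * [p*7.770255 + (1-p)*1.573559] = 4.437326


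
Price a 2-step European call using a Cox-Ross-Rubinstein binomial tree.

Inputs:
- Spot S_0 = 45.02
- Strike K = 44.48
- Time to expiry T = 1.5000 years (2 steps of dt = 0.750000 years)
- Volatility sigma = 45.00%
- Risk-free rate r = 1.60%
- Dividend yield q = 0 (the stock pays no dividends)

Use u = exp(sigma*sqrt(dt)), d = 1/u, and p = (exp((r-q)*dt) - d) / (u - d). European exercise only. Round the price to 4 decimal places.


dt = T/N = 0.750000
u = exp(sigma*sqrt(dt)) = 1.476555; d = 1/u = 0.677252
p = (exp((r-q)*dt) - d) / (u - d) = 0.418890
Discount per step: exp(-r*dt) = 0.988072
Stock lattice S(k, i) with i counting down-moves:
  k=0: S(0,0) = 45.0200
  k=1: S(1,0) = 66.4745; S(1,1) = 30.4899
  k=2: S(2,0) = 98.1532; S(2,1) = 45.0200; S(2,2) = 20.6494
Terminal payoffs V(N, i) = max(S_T - K, 0):
  V(2,0) = 53.673217; V(2,1) = 0.540000; V(2,2) = 0.000000
Backward induction: V(k, i) = exp(-r*dt) * [p * V(k+1, i) + (1-p) * V(k+1, i+1)].
  V(1,0) = exp(-r*dt) * [p*53.673217 + (1-p)*0.540000] = 22.525060
  V(1,1) = exp(-r*dt) * [p*0.540000 + (1-p)*0.000000] = 0.223503
  V(0,0) = exp(-r*dt) * [p*22.525060 + (1-p)*0.223503] = 9.451310

Answer: Price = V(0,0) = 9.4513
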